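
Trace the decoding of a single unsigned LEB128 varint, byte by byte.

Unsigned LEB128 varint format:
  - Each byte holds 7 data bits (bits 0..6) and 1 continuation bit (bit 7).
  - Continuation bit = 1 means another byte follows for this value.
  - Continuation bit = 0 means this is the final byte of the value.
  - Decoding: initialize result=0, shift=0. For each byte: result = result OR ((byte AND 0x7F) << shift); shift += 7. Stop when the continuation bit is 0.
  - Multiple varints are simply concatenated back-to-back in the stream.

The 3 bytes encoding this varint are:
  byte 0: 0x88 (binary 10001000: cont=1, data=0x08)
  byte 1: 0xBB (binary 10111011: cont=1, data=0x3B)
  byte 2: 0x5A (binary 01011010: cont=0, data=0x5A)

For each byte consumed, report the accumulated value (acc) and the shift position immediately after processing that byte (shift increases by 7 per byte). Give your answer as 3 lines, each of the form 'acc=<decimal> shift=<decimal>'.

Answer: acc=8 shift=7
acc=7560 shift=14
acc=1482120 shift=21

Derivation:
byte 0=0x88: payload=0x08=8, contrib = 8<<0 = 8; acc -> 8, shift -> 7
byte 1=0xBB: payload=0x3B=59, contrib = 59<<7 = 7552; acc -> 7560, shift -> 14
byte 2=0x5A: payload=0x5A=90, contrib = 90<<14 = 1474560; acc -> 1482120, shift -> 21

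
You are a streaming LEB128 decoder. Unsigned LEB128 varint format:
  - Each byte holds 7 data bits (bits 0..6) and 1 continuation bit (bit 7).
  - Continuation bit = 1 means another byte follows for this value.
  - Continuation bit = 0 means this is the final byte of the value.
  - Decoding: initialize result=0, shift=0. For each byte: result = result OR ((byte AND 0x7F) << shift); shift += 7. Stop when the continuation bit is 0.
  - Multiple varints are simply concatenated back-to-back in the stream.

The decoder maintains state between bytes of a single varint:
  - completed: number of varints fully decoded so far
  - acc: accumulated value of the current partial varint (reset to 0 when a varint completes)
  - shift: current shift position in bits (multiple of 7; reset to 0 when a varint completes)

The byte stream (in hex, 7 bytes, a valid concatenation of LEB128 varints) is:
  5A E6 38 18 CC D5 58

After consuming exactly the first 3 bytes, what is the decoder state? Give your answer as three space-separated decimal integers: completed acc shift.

Answer: 2 0 0

Derivation:
byte[0]=0x5A cont=0 payload=0x5A: varint #1 complete (value=90); reset -> completed=1 acc=0 shift=0
byte[1]=0xE6 cont=1 payload=0x66: acc |= 102<<0 -> completed=1 acc=102 shift=7
byte[2]=0x38 cont=0 payload=0x38: varint #2 complete (value=7270); reset -> completed=2 acc=0 shift=0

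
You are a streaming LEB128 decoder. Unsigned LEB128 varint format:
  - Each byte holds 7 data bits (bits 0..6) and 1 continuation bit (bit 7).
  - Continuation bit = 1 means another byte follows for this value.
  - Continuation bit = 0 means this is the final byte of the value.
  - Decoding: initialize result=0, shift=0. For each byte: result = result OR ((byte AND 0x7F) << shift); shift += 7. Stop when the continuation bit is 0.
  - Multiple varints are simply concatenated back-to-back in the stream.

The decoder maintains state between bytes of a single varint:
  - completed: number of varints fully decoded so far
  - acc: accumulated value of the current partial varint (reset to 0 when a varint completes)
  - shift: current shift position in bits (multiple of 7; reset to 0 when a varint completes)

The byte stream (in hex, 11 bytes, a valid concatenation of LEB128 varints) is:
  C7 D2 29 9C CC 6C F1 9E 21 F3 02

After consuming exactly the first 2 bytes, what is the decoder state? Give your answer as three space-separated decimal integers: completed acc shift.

Answer: 0 10567 14

Derivation:
byte[0]=0xC7 cont=1 payload=0x47: acc |= 71<<0 -> completed=0 acc=71 shift=7
byte[1]=0xD2 cont=1 payload=0x52: acc |= 82<<7 -> completed=0 acc=10567 shift=14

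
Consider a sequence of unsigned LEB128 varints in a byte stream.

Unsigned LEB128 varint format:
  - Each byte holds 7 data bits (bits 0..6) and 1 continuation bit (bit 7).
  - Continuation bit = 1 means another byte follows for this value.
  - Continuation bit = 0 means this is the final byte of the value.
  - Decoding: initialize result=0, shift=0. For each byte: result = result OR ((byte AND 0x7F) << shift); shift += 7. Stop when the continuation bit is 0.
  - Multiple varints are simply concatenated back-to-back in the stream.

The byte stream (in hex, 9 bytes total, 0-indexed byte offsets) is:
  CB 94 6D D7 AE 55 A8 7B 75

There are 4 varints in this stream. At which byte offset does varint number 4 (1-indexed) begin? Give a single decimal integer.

  byte[0]=0xCB cont=1 payload=0x4B=75: acc |= 75<<0 -> acc=75 shift=7
  byte[1]=0x94 cont=1 payload=0x14=20: acc |= 20<<7 -> acc=2635 shift=14
  byte[2]=0x6D cont=0 payload=0x6D=109: acc |= 109<<14 -> acc=1788491 shift=21 [end]
Varint 1: bytes[0:3] = CB 94 6D -> value 1788491 (3 byte(s))
  byte[3]=0xD7 cont=1 payload=0x57=87: acc |= 87<<0 -> acc=87 shift=7
  byte[4]=0xAE cont=1 payload=0x2E=46: acc |= 46<<7 -> acc=5975 shift=14
  byte[5]=0x55 cont=0 payload=0x55=85: acc |= 85<<14 -> acc=1398615 shift=21 [end]
Varint 2: bytes[3:6] = D7 AE 55 -> value 1398615 (3 byte(s))
  byte[6]=0xA8 cont=1 payload=0x28=40: acc |= 40<<0 -> acc=40 shift=7
  byte[7]=0x7B cont=0 payload=0x7B=123: acc |= 123<<7 -> acc=15784 shift=14 [end]
Varint 3: bytes[6:8] = A8 7B -> value 15784 (2 byte(s))
  byte[8]=0x75 cont=0 payload=0x75=117: acc |= 117<<0 -> acc=117 shift=7 [end]
Varint 4: bytes[8:9] = 75 -> value 117 (1 byte(s))

Answer: 8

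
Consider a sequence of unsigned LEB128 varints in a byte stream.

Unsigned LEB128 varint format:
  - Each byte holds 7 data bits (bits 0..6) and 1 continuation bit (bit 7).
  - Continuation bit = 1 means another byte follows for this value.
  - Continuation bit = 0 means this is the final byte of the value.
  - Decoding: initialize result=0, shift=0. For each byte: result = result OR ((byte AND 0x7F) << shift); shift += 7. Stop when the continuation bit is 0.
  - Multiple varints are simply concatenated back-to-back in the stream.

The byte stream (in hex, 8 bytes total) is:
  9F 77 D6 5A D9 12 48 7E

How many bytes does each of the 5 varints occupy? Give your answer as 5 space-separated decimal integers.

Answer: 2 2 2 1 1

Derivation:
  byte[0]=0x9F cont=1 payload=0x1F=31: acc |= 31<<0 -> acc=31 shift=7
  byte[1]=0x77 cont=0 payload=0x77=119: acc |= 119<<7 -> acc=15263 shift=14 [end]
Varint 1: bytes[0:2] = 9F 77 -> value 15263 (2 byte(s))
  byte[2]=0xD6 cont=1 payload=0x56=86: acc |= 86<<0 -> acc=86 shift=7
  byte[3]=0x5A cont=0 payload=0x5A=90: acc |= 90<<7 -> acc=11606 shift=14 [end]
Varint 2: bytes[2:4] = D6 5A -> value 11606 (2 byte(s))
  byte[4]=0xD9 cont=1 payload=0x59=89: acc |= 89<<0 -> acc=89 shift=7
  byte[5]=0x12 cont=0 payload=0x12=18: acc |= 18<<7 -> acc=2393 shift=14 [end]
Varint 3: bytes[4:6] = D9 12 -> value 2393 (2 byte(s))
  byte[6]=0x48 cont=0 payload=0x48=72: acc |= 72<<0 -> acc=72 shift=7 [end]
Varint 4: bytes[6:7] = 48 -> value 72 (1 byte(s))
  byte[7]=0x7E cont=0 payload=0x7E=126: acc |= 126<<0 -> acc=126 shift=7 [end]
Varint 5: bytes[7:8] = 7E -> value 126 (1 byte(s))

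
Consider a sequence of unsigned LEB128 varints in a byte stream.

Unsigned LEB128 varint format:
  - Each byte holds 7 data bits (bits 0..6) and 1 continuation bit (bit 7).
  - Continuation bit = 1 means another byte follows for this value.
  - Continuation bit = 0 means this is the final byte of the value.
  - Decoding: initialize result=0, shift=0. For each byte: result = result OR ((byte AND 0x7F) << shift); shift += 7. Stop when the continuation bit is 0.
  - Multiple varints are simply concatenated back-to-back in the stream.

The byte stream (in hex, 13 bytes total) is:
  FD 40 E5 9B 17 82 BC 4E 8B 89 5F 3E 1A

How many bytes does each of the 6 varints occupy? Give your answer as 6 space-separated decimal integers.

  byte[0]=0xFD cont=1 payload=0x7D=125: acc |= 125<<0 -> acc=125 shift=7
  byte[1]=0x40 cont=0 payload=0x40=64: acc |= 64<<7 -> acc=8317 shift=14 [end]
Varint 1: bytes[0:2] = FD 40 -> value 8317 (2 byte(s))
  byte[2]=0xE5 cont=1 payload=0x65=101: acc |= 101<<0 -> acc=101 shift=7
  byte[3]=0x9B cont=1 payload=0x1B=27: acc |= 27<<7 -> acc=3557 shift=14
  byte[4]=0x17 cont=0 payload=0x17=23: acc |= 23<<14 -> acc=380389 shift=21 [end]
Varint 2: bytes[2:5] = E5 9B 17 -> value 380389 (3 byte(s))
  byte[5]=0x82 cont=1 payload=0x02=2: acc |= 2<<0 -> acc=2 shift=7
  byte[6]=0xBC cont=1 payload=0x3C=60: acc |= 60<<7 -> acc=7682 shift=14
  byte[7]=0x4E cont=0 payload=0x4E=78: acc |= 78<<14 -> acc=1285634 shift=21 [end]
Varint 3: bytes[5:8] = 82 BC 4E -> value 1285634 (3 byte(s))
  byte[8]=0x8B cont=1 payload=0x0B=11: acc |= 11<<0 -> acc=11 shift=7
  byte[9]=0x89 cont=1 payload=0x09=9: acc |= 9<<7 -> acc=1163 shift=14
  byte[10]=0x5F cont=0 payload=0x5F=95: acc |= 95<<14 -> acc=1557643 shift=21 [end]
Varint 4: bytes[8:11] = 8B 89 5F -> value 1557643 (3 byte(s))
  byte[11]=0x3E cont=0 payload=0x3E=62: acc |= 62<<0 -> acc=62 shift=7 [end]
Varint 5: bytes[11:12] = 3E -> value 62 (1 byte(s))
  byte[12]=0x1A cont=0 payload=0x1A=26: acc |= 26<<0 -> acc=26 shift=7 [end]
Varint 6: bytes[12:13] = 1A -> value 26 (1 byte(s))

Answer: 2 3 3 3 1 1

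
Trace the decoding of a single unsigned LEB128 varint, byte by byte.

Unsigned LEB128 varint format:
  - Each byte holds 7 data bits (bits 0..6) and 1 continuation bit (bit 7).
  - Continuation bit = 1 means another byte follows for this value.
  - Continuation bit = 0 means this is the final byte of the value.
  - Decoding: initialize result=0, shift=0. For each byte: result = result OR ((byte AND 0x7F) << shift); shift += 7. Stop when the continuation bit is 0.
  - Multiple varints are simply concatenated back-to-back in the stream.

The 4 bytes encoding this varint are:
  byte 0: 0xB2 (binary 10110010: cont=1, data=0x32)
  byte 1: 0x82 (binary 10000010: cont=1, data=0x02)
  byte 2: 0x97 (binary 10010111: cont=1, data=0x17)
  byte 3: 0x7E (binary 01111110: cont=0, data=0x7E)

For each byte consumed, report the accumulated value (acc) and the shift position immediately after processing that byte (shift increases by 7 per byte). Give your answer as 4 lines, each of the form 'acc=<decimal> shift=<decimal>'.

Answer: acc=50 shift=7
acc=306 shift=14
acc=377138 shift=21
acc=264618290 shift=28

Derivation:
byte 0=0xB2: payload=0x32=50, contrib = 50<<0 = 50; acc -> 50, shift -> 7
byte 1=0x82: payload=0x02=2, contrib = 2<<7 = 256; acc -> 306, shift -> 14
byte 2=0x97: payload=0x17=23, contrib = 23<<14 = 376832; acc -> 377138, shift -> 21
byte 3=0x7E: payload=0x7E=126, contrib = 126<<21 = 264241152; acc -> 264618290, shift -> 28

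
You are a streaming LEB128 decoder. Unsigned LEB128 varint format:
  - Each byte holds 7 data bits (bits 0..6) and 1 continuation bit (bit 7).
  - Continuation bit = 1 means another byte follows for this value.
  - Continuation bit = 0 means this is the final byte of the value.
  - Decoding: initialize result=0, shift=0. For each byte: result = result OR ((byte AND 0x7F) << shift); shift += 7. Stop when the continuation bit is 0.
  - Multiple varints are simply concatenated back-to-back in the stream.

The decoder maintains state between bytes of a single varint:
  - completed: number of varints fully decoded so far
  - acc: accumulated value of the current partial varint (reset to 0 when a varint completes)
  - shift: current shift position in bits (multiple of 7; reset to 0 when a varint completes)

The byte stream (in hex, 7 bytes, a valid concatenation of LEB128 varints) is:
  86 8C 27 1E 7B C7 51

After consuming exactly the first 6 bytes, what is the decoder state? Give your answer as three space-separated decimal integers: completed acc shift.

byte[0]=0x86 cont=1 payload=0x06: acc |= 6<<0 -> completed=0 acc=6 shift=7
byte[1]=0x8C cont=1 payload=0x0C: acc |= 12<<7 -> completed=0 acc=1542 shift=14
byte[2]=0x27 cont=0 payload=0x27: varint #1 complete (value=640518); reset -> completed=1 acc=0 shift=0
byte[3]=0x1E cont=0 payload=0x1E: varint #2 complete (value=30); reset -> completed=2 acc=0 shift=0
byte[4]=0x7B cont=0 payload=0x7B: varint #3 complete (value=123); reset -> completed=3 acc=0 shift=0
byte[5]=0xC7 cont=1 payload=0x47: acc |= 71<<0 -> completed=3 acc=71 shift=7

Answer: 3 71 7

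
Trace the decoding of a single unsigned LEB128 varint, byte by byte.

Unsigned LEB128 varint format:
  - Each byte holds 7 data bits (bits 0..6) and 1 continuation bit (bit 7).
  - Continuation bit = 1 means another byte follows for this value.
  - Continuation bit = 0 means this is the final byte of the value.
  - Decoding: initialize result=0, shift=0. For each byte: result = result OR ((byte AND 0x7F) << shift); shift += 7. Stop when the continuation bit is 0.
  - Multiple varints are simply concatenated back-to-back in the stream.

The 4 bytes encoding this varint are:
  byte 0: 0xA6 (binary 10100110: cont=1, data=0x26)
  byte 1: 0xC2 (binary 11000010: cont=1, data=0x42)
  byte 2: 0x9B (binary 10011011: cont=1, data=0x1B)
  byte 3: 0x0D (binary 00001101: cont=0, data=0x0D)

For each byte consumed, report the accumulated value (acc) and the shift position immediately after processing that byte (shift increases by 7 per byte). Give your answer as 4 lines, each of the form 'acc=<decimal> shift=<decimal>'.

byte 0=0xA6: payload=0x26=38, contrib = 38<<0 = 38; acc -> 38, shift -> 7
byte 1=0xC2: payload=0x42=66, contrib = 66<<7 = 8448; acc -> 8486, shift -> 14
byte 2=0x9B: payload=0x1B=27, contrib = 27<<14 = 442368; acc -> 450854, shift -> 21
byte 3=0x0D: payload=0x0D=13, contrib = 13<<21 = 27262976; acc -> 27713830, shift -> 28

Answer: acc=38 shift=7
acc=8486 shift=14
acc=450854 shift=21
acc=27713830 shift=28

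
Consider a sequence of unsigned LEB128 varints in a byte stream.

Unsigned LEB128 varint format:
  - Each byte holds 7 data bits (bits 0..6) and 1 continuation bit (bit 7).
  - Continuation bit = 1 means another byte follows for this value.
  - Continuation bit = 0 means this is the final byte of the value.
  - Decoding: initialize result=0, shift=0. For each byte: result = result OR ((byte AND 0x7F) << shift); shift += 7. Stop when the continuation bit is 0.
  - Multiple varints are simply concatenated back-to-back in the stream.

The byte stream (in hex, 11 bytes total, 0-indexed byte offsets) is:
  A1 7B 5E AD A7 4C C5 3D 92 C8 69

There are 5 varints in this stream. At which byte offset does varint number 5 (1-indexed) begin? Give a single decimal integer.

  byte[0]=0xA1 cont=1 payload=0x21=33: acc |= 33<<0 -> acc=33 shift=7
  byte[1]=0x7B cont=0 payload=0x7B=123: acc |= 123<<7 -> acc=15777 shift=14 [end]
Varint 1: bytes[0:2] = A1 7B -> value 15777 (2 byte(s))
  byte[2]=0x5E cont=0 payload=0x5E=94: acc |= 94<<0 -> acc=94 shift=7 [end]
Varint 2: bytes[2:3] = 5E -> value 94 (1 byte(s))
  byte[3]=0xAD cont=1 payload=0x2D=45: acc |= 45<<0 -> acc=45 shift=7
  byte[4]=0xA7 cont=1 payload=0x27=39: acc |= 39<<7 -> acc=5037 shift=14
  byte[5]=0x4C cont=0 payload=0x4C=76: acc |= 76<<14 -> acc=1250221 shift=21 [end]
Varint 3: bytes[3:6] = AD A7 4C -> value 1250221 (3 byte(s))
  byte[6]=0xC5 cont=1 payload=0x45=69: acc |= 69<<0 -> acc=69 shift=7
  byte[7]=0x3D cont=0 payload=0x3D=61: acc |= 61<<7 -> acc=7877 shift=14 [end]
Varint 4: bytes[6:8] = C5 3D -> value 7877 (2 byte(s))
  byte[8]=0x92 cont=1 payload=0x12=18: acc |= 18<<0 -> acc=18 shift=7
  byte[9]=0xC8 cont=1 payload=0x48=72: acc |= 72<<7 -> acc=9234 shift=14
  byte[10]=0x69 cont=0 payload=0x69=105: acc |= 105<<14 -> acc=1729554 shift=21 [end]
Varint 5: bytes[8:11] = 92 C8 69 -> value 1729554 (3 byte(s))

Answer: 8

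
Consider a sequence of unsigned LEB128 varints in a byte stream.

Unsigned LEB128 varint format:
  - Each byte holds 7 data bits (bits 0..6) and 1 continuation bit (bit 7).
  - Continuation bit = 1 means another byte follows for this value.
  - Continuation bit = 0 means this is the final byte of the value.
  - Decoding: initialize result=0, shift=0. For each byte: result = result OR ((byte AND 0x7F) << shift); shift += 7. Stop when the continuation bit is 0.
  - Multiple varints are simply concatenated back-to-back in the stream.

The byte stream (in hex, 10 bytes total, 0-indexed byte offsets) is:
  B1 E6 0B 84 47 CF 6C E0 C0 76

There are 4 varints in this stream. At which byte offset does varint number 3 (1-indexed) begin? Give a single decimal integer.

  byte[0]=0xB1 cont=1 payload=0x31=49: acc |= 49<<0 -> acc=49 shift=7
  byte[1]=0xE6 cont=1 payload=0x66=102: acc |= 102<<7 -> acc=13105 shift=14
  byte[2]=0x0B cont=0 payload=0x0B=11: acc |= 11<<14 -> acc=193329 shift=21 [end]
Varint 1: bytes[0:3] = B1 E6 0B -> value 193329 (3 byte(s))
  byte[3]=0x84 cont=1 payload=0x04=4: acc |= 4<<0 -> acc=4 shift=7
  byte[4]=0x47 cont=0 payload=0x47=71: acc |= 71<<7 -> acc=9092 shift=14 [end]
Varint 2: bytes[3:5] = 84 47 -> value 9092 (2 byte(s))
  byte[5]=0xCF cont=1 payload=0x4F=79: acc |= 79<<0 -> acc=79 shift=7
  byte[6]=0x6C cont=0 payload=0x6C=108: acc |= 108<<7 -> acc=13903 shift=14 [end]
Varint 3: bytes[5:7] = CF 6C -> value 13903 (2 byte(s))
  byte[7]=0xE0 cont=1 payload=0x60=96: acc |= 96<<0 -> acc=96 shift=7
  byte[8]=0xC0 cont=1 payload=0x40=64: acc |= 64<<7 -> acc=8288 shift=14
  byte[9]=0x76 cont=0 payload=0x76=118: acc |= 118<<14 -> acc=1941600 shift=21 [end]
Varint 4: bytes[7:10] = E0 C0 76 -> value 1941600 (3 byte(s))

Answer: 5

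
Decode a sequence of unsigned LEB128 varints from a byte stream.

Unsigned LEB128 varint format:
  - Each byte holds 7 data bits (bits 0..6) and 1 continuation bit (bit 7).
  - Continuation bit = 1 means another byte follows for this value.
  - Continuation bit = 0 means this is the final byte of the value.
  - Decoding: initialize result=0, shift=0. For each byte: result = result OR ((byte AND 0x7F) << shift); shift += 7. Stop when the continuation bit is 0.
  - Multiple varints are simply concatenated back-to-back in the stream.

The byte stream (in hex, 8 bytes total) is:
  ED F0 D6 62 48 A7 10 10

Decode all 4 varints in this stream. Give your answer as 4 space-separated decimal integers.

  byte[0]=0xED cont=1 payload=0x6D=109: acc |= 109<<0 -> acc=109 shift=7
  byte[1]=0xF0 cont=1 payload=0x70=112: acc |= 112<<7 -> acc=14445 shift=14
  byte[2]=0xD6 cont=1 payload=0x56=86: acc |= 86<<14 -> acc=1423469 shift=21
  byte[3]=0x62 cont=0 payload=0x62=98: acc |= 98<<21 -> acc=206944365 shift=28 [end]
Varint 1: bytes[0:4] = ED F0 D6 62 -> value 206944365 (4 byte(s))
  byte[4]=0x48 cont=0 payload=0x48=72: acc |= 72<<0 -> acc=72 shift=7 [end]
Varint 2: bytes[4:5] = 48 -> value 72 (1 byte(s))
  byte[5]=0xA7 cont=1 payload=0x27=39: acc |= 39<<0 -> acc=39 shift=7
  byte[6]=0x10 cont=0 payload=0x10=16: acc |= 16<<7 -> acc=2087 shift=14 [end]
Varint 3: bytes[5:7] = A7 10 -> value 2087 (2 byte(s))
  byte[7]=0x10 cont=0 payload=0x10=16: acc |= 16<<0 -> acc=16 shift=7 [end]
Varint 4: bytes[7:8] = 10 -> value 16 (1 byte(s))

Answer: 206944365 72 2087 16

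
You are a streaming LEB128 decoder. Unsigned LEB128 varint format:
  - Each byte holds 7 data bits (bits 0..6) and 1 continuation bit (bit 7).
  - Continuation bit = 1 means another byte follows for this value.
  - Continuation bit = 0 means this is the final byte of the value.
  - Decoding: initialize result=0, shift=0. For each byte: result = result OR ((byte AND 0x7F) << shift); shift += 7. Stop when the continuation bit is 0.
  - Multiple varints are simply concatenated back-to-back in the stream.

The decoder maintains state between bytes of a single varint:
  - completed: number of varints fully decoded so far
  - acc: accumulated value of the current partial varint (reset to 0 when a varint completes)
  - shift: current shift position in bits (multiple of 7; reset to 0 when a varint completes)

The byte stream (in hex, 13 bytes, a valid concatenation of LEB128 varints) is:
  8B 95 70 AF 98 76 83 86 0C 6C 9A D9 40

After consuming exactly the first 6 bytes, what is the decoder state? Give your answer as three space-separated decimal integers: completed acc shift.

Answer: 2 0 0

Derivation:
byte[0]=0x8B cont=1 payload=0x0B: acc |= 11<<0 -> completed=0 acc=11 shift=7
byte[1]=0x95 cont=1 payload=0x15: acc |= 21<<7 -> completed=0 acc=2699 shift=14
byte[2]=0x70 cont=0 payload=0x70: varint #1 complete (value=1837707); reset -> completed=1 acc=0 shift=0
byte[3]=0xAF cont=1 payload=0x2F: acc |= 47<<0 -> completed=1 acc=47 shift=7
byte[4]=0x98 cont=1 payload=0x18: acc |= 24<<7 -> completed=1 acc=3119 shift=14
byte[5]=0x76 cont=0 payload=0x76: varint #2 complete (value=1936431); reset -> completed=2 acc=0 shift=0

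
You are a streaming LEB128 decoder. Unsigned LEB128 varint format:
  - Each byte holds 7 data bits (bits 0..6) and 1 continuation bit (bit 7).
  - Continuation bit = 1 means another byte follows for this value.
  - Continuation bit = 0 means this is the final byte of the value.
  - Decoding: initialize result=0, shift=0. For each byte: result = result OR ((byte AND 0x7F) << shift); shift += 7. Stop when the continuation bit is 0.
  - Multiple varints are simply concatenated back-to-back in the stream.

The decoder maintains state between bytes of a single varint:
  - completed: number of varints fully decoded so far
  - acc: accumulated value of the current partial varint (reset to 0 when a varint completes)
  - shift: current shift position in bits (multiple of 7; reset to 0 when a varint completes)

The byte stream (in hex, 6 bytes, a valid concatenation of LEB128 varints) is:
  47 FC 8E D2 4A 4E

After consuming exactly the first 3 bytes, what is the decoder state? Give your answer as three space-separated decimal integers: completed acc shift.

Answer: 1 1916 14

Derivation:
byte[0]=0x47 cont=0 payload=0x47: varint #1 complete (value=71); reset -> completed=1 acc=0 shift=0
byte[1]=0xFC cont=1 payload=0x7C: acc |= 124<<0 -> completed=1 acc=124 shift=7
byte[2]=0x8E cont=1 payload=0x0E: acc |= 14<<7 -> completed=1 acc=1916 shift=14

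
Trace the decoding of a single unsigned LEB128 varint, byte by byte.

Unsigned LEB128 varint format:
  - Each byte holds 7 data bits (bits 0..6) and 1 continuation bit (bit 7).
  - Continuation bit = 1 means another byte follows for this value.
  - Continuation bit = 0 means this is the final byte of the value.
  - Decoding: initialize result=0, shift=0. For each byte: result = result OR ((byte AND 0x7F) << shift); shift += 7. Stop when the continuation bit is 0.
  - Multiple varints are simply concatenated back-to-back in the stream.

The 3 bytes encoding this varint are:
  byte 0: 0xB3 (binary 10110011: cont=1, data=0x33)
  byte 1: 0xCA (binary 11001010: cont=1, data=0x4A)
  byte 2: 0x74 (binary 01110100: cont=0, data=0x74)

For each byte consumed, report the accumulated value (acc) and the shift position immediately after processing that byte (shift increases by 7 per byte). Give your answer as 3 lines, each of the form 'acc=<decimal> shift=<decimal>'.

Answer: acc=51 shift=7
acc=9523 shift=14
acc=1910067 shift=21

Derivation:
byte 0=0xB3: payload=0x33=51, contrib = 51<<0 = 51; acc -> 51, shift -> 7
byte 1=0xCA: payload=0x4A=74, contrib = 74<<7 = 9472; acc -> 9523, shift -> 14
byte 2=0x74: payload=0x74=116, contrib = 116<<14 = 1900544; acc -> 1910067, shift -> 21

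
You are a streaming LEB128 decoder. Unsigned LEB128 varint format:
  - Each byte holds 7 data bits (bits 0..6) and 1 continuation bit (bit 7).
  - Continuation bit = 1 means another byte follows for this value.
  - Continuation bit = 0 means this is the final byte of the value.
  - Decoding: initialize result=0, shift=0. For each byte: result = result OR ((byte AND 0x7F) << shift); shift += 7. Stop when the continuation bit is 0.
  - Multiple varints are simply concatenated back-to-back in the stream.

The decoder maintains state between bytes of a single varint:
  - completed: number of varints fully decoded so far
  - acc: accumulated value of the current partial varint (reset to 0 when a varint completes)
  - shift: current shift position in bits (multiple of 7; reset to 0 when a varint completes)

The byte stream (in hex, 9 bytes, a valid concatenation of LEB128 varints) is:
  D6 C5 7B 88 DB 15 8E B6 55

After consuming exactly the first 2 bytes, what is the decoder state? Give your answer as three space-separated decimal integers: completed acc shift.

Answer: 0 8918 14

Derivation:
byte[0]=0xD6 cont=1 payload=0x56: acc |= 86<<0 -> completed=0 acc=86 shift=7
byte[1]=0xC5 cont=1 payload=0x45: acc |= 69<<7 -> completed=0 acc=8918 shift=14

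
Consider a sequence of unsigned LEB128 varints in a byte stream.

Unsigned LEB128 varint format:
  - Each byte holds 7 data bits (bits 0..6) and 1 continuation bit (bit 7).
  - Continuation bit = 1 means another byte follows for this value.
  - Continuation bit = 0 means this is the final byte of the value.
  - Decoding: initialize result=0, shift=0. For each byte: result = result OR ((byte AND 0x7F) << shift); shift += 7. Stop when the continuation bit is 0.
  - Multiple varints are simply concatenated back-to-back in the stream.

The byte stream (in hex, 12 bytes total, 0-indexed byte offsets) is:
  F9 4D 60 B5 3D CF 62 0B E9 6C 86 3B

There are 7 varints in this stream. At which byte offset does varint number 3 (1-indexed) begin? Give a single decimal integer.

Answer: 3

Derivation:
  byte[0]=0xF9 cont=1 payload=0x79=121: acc |= 121<<0 -> acc=121 shift=7
  byte[1]=0x4D cont=0 payload=0x4D=77: acc |= 77<<7 -> acc=9977 shift=14 [end]
Varint 1: bytes[0:2] = F9 4D -> value 9977 (2 byte(s))
  byte[2]=0x60 cont=0 payload=0x60=96: acc |= 96<<0 -> acc=96 shift=7 [end]
Varint 2: bytes[2:3] = 60 -> value 96 (1 byte(s))
  byte[3]=0xB5 cont=1 payload=0x35=53: acc |= 53<<0 -> acc=53 shift=7
  byte[4]=0x3D cont=0 payload=0x3D=61: acc |= 61<<7 -> acc=7861 shift=14 [end]
Varint 3: bytes[3:5] = B5 3D -> value 7861 (2 byte(s))
  byte[5]=0xCF cont=1 payload=0x4F=79: acc |= 79<<0 -> acc=79 shift=7
  byte[6]=0x62 cont=0 payload=0x62=98: acc |= 98<<7 -> acc=12623 shift=14 [end]
Varint 4: bytes[5:7] = CF 62 -> value 12623 (2 byte(s))
  byte[7]=0x0B cont=0 payload=0x0B=11: acc |= 11<<0 -> acc=11 shift=7 [end]
Varint 5: bytes[7:8] = 0B -> value 11 (1 byte(s))
  byte[8]=0xE9 cont=1 payload=0x69=105: acc |= 105<<0 -> acc=105 shift=7
  byte[9]=0x6C cont=0 payload=0x6C=108: acc |= 108<<7 -> acc=13929 shift=14 [end]
Varint 6: bytes[8:10] = E9 6C -> value 13929 (2 byte(s))
  byte[10]=0x86 cont=1 payload=0x06=6: acc |= 6<<0 -> acc=6 shift=7
  byte[11]=0x3B cont=0 payload=0x3B=59: acc |= 59<<7 -> acc=7558 shift=14 [end]
Varint 7: bytes[10:12] = 86 3B -> value 7558 (2 byte(s))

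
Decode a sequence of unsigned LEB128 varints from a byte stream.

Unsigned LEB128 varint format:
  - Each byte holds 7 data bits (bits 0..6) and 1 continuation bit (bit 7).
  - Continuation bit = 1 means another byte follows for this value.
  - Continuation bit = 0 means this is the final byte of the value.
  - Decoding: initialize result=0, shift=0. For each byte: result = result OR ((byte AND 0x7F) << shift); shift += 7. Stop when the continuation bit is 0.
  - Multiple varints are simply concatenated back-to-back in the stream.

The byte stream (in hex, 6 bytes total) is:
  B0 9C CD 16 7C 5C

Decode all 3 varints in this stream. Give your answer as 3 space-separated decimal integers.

Answer: 47402544 124 92

Derivation:
  byte[0]=0xB0 cont=1 payload=0x30=48: acc |= 48<<0 -> acc=48 shift=7
  byte[1]=0x9C cont=1 payload=0x1C=28: acc |= 28<<7 -> acc=3632 shift=14
  byte[2]=0xCD cont=1 payload=0x4D=77: acc |= 77<<14 -> acc=1265200 shift=21
  byte[3]=0x16 cont=0 payload=0x16=22: acc |= 22<<21 -> acc=47402544 shift=28 [end]
Varint 1: bytes[0:4] = B0 9C CD 16 -> value 47402544 (4 byte(s))
  byte[4]=0x7C cont=0 payload=0x7C=124: acc |= 124<<0 -> acc=124 shift=7 [end]
Varint 2: bytes[4:5] = 7C -> value 124 (1 byte(s))
  byte[5]=0x5C cont=0 payload=0x5C=92: acc |= 92<<0 -> acc=92 shift=7 [end]
Varint 3: bytes[5:6] = 5C -> value 92 (1 byte(s))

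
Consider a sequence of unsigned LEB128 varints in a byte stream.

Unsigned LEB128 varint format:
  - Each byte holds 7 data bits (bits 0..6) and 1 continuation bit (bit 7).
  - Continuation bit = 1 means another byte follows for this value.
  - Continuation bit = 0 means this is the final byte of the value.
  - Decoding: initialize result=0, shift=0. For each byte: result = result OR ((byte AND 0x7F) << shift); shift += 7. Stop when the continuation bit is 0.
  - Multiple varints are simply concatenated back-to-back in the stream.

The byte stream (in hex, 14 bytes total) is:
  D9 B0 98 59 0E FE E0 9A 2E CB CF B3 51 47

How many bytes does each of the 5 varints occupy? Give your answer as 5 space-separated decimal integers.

  byte[0]=0xD9 cont=1 payload=0x59=89: acc |= 89<<0 -> acc=89 shift=7
  byte[1]=0xB0 cont=1 payload=0x30=48: acc |= 48<<7 -> acc=6233 shift=14
  byte[2]=0x98 cont=1 payload=0x18=24: acc |= 24<<14 -> acc=399449 shift=21
  byte[3]=0x59 cont=0 payload=0x59=89: acc |= 89<<21 -> acc=187045977 shift=28 [end]
Varint 1: bytes[0:4] = D9 B0 98 59 -> value 187045977 (4 byte(s))
  byte[4]=0x0E cont=0 payload=0x0E=14: acc |= 14<<0 -> acc=14 shift=7 [end]
Varint 2: bytes[4:5] = 0E -> value 14 (1 byte(s))
  byte[5]=0xFE cont=1 payload=0x7E=126: acc |= 126<<0 -> acc=126 shift=7
  byte[6]=0xE0 cont=1 payload=0x60=96: acc |= 96<<7 -> acc=12414 shift=14
  byte[7]=0x9A cont=1 payload=0x1A=26: acc |= 26<<14 -> acc=438398 shift=21
  byte[8]=0x2E cont=0 payload=0x2E=46: acc |= 46<<21 -> acc=96907390 shift=28 [end]
Varint 3: bytes[5:9] = FE E0 9A 2E -> value 96907390 (4 byte(s))
  byte[9]=0xCB cont=1 payload=0x4B=75: acc |= 75<<0 -> acc=75 shift=7
  byte[10]=0xCF cont=1 payload=0x4F=79: acc |= 79<<7 -> acc=10187 shift=14
  byte[11]=0xB3 cont=1 payload=0x33=51: acc |= 51<<14 -> acc=845771 shift=21
  byte[12]=0x51 cont=0 payload=0x51=81: acc |= 81<<21 -> acc=170715083 shift=28 [end]
Varint 4: bytes[9:13] = CB CF B3 51 -> value 170715083 (4 byte(s))
  byte[13]=0x47 cont=0 payload=0x47=71: acc |= 71<<0 -> acc=71 shift=7 [end]
Varint 5: bytes[13:14] = 47 -> value 71 (1 byte(s))

Answer: 4 1 4 4 1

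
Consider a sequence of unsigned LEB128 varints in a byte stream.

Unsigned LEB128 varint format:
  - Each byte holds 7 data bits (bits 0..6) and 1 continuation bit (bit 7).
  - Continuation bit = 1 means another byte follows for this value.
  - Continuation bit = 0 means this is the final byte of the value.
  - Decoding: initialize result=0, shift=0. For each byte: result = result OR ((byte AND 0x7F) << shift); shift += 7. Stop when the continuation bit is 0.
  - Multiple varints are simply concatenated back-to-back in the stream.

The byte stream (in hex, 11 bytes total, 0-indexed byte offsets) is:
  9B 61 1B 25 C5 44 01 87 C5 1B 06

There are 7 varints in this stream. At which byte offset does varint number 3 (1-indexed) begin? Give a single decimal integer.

  byte[0]=0x9B cont=1 payload=0x1B=27: acc |= 27<<0 -> acc=27 shift=7
  byte[1]=0x61 cont=0 payload=0x61=97: acc |= 97<<7 -> acc=12443 shift=14 [end]
Varint 1: bytes[0:2] = 9B 61 -> value 12443 (2 byte(s))
  byte[2]=0x1B cont=0 payload=0x1B=27: acc |= 27<<0 -> acc=27 shift=7 [end]
Varint 2: bytes[2:3] = 1B -> value 27 (1 byte(s))
  byte[3]=0x25 cont=0 payload=0x25=37: acc |= 37<<0 -> acc=37 shift=7 [end]
Varint 3: bytes[3:4] = 25 -> value 37 (1 byte(s))
  byte[4]=0xC5 cont=1 payload=0x45=69: acc |= 69<<0 -> acc=69 shift=7
  byte[5]=0x44 cont=0 payload=0x44=68: acc |= 68<<7 -> acc=8773 shift=14 [end]
Varint 4: bytes[4:6] = C5 44 -> value 8773 (2 byte(s))
  byte[6]=0x01 cont=0 payload=0x01=1: acc |= 1<<0 -> acc=1 shift=7 [end]
Varint 5: bytes[6:7] = 01 -> value 1 (1 byte(s))
  byte[7]=0x87 cont=1 payload=0x07=7: acc |= 7<<0 -> acc=7 shift=7
  byte[8]=0xC5 cont=1 payload=0x45=69: acc |= 69<<7 -> acc=8839 shift=14
  byte[9]=0x1B cont=0 payload=0x1B=27: acc |= 27<<14 -> acc=451207 shift=21 [end]
Varint 6: bytes[7:10] = 87 C5 1B -> value 451207 (3 byte(s))
  byte[10]=0x06 cont=0 payload=0x06=6: acc |= 6<<0 -> acc=6 shift=7 [end]
Varint 7: bytes[10:11] = 06 -> value 6 (1 byte(s))

Answer: 3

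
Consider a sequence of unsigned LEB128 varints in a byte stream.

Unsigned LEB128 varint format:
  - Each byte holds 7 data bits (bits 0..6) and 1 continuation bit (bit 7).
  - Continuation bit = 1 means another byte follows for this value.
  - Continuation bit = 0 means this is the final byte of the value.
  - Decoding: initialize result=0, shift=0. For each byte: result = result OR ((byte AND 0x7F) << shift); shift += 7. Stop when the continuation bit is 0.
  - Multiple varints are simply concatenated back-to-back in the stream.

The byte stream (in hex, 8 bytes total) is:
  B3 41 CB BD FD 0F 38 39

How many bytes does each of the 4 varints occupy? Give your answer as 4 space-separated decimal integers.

  byte[0]=0xB3 cont=1 payload=0x33=51: acc |= 51<<0 -> acc=51 shift=7
  byte[1]=0x41 cont=0 payload=0x41=65: acc |= 65<<7 -> acc=8371 shift=14 [end]
Varint 1: bytes[0:2] = B3 41 -> value 8371 (2 byte(s))
  byte[2]=0xCB cont=1 payload=0x4B=75: acc |= 75<<0 -> acc=75 shift=7
  byte[3]=0xBD cont=1 payload=0x3D=61: acc |= 61<<7 -> acc=7883 shift=14
  byte[4]=0xFD cont=1 payload=0x7D=125: acc |= 125<<14 -> acc=2055883 shift=21
  byte[5]=0x0F cont=0 payload=0x0F=15: acc |= 15<<21 -> acc=33513163 shift=28 [end]
Varint 2: bytes[2:6] = CB BD FD 0F -> value 33513163 (4 byte(s))
  byte[6]=0x38 cont=0 payload=0x38=56: acc |= 56<<0 -> acc=56 shift=7 [end]
Varint 3: bytes[6:7] = 38 -> value 56 (1 byte(s))
  byte[7]=0x39 cont=0 payload=0x39=57: acc |= 57<<0 -> acc=57 shift=7 [end]
Varint 4: bytes[7:8] = 39 -> value 57 (1 byte(s))

Answer: 2 4 1 1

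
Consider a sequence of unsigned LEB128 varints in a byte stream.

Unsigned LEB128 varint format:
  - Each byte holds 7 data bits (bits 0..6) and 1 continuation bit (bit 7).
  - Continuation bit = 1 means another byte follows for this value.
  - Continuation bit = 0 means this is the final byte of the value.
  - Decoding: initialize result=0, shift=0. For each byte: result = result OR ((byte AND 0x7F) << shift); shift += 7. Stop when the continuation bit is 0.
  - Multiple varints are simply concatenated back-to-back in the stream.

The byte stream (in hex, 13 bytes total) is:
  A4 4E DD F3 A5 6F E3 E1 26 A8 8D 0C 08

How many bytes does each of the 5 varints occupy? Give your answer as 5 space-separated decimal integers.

Answer: 2 4 3 3 1

Derivation:
  byte[0]=0xA4 cont=1 payload=0x24=36: acc |= 36<<0 -> acc=36 shift=7
  byte[1]=0x4E cont=0 payload=0x4E=78: acc |= 78<<7 -> acc=10020 shift=14 [end]
Varint 1: bytes[0:2] = A4 4E -> value 10020 (2 byte(s))
  byte[2]=0xDD cont=1 payload=0x5D=93: acc |= 93<<0 -> acc=93 shift=7
  byte[3]=0xF3 cont=1 payload=0x73=115: acc |= 115<<7 -> acc=14813 shift=14
  byte[4]=0xA5 cont=1 payload=0x25=37: acc |= 37<<14 -> acc=621021 shift=21
  byte[5]=0x6F cont=0 payload=0x6F=111: acc |= 111<<21 -> acc=233404893 shift=28 [end]
Varint 2: bytes[2:6] = DD F3 A5 6F -> value 233404893 (4 byte(s))
  byte[6]=0xE3 cont=1 payload=0x63=99: acc |= 99<<0 -> acc=99 shift=7
  byte[7]=0xE1 cont=1 payload=0x61=97: acc |= 97<<7 -> acc=12515 shift=14
  byte[8]=0x26 cont=0 payload=0x26=38: acc |= 38<<14 -> acc=635107 shift=21 [end]
Varint 3: bytes[6:9] = E3 E1 26 -> value 635107 (3 byte(s))
  byte[9]=0xA8 cont=1 payload=0x28=40: acc |= 40<<0 -> acc=40 shift=7
  byte[10]=0x8D cont=1 payload=0x0D=13: acc |= 13<<7 -> acc=1704 shift=14
  byte[11]=0x0C cont=0 payload=0x0C=12: acc |= 12<<14 -> acc=198312 shift=21 [end]
Varint 4: bytes[9:12] = A8 8D 0C -> value 198312 (3 byte(s))
  byte[12]=0x08 cont=0 payload=0x08=8: acc |= 8<<0 -> acc=8 shift=7 [end]
Varint 5: bytes[12:13] = 08 -> value 8 (1 byte(s))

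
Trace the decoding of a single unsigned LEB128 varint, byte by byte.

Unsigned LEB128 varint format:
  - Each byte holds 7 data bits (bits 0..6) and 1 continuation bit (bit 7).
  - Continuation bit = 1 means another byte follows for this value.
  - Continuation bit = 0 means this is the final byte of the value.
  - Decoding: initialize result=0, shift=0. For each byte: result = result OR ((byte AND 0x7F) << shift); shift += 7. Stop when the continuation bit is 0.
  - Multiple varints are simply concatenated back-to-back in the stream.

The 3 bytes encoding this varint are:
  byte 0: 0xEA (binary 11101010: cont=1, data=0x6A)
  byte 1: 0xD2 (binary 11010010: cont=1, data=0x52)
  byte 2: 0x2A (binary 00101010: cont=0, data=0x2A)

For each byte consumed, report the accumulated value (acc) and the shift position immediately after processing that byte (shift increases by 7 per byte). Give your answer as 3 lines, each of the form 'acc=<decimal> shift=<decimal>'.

byte 0=0xEA: payload=0x6A=106, contrib = 106<<0 = 106; acc -> 106, shift -> 7
byte 1=0xD2: payload=0x52=82, contrib = 82<<7 = 10496; acc -> 10602, shift -> 14
byte 2=0x2A: payload=0x2A=42, contrib = 42<<14 = 688128; acc -> 698730, shift -> 21

Answer: acc=106 shift=7
acc=10602 shift=14
acc=698730 shift=21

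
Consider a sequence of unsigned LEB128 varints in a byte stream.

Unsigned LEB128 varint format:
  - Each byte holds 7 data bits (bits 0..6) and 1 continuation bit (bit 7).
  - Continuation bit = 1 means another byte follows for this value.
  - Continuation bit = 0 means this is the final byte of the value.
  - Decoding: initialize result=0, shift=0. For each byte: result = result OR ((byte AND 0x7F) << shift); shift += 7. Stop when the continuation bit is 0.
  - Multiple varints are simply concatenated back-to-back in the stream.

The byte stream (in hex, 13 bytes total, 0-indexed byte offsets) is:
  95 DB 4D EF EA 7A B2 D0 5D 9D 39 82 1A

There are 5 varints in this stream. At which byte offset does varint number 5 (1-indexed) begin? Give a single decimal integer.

  byte[0]=0x95 cont=1 payload=0x15=21: acc |= 21<<0 -> acc=21 shift=7
  byte[1]=0xDB cont=1 payload=0x5B=91: acc |= 91<<7 -> acc=11669 shift=14
  byte[2]=0x4D cont=0 payload=0x4D=77: acc |= 77<<14 -> acc=1273237 shift=21 [end]
Varint 1: bytes[0:3] = 95 DB 4D -> value 1273237 (3 byte(s))
  byte[3]=0xEF cont=1 payload=0x6F=111: acc |= 111<<0 -> acc=111 shift=7
  byte[4]=0xEA cont=1 payload=0x6A=106: acc |= 106<<7 -> acc=13679 shift=14
  byte[5]=0x7A cont=0 payload=0x7A=122: acc |= 122<<14 -> acc=2012527 shift=21 [end]
Varint 2: bytes[3:6] = EF EA 7A -> value 2012527 (3 byte(s))
  byte[6]=0xB2 cont=1 payload=0x32=50: acc |= 50<<0 -> acc=50 shift=7
  byte[7]=0xD0 cont=1 payload=0x50=80: acc |= 80<<7 -> acc=10290 shift=14
  byte[8]=0x5D cont=0 payload=0x5D=93: acc |= 93<<14 -> acc=1534002 shift=21 [end]
Varint 3: bytes[6:9] = B2 D0 5D -> value 1534002 (3 byte(s))
  byte[9]=0x9D cont=1 payload=0x1D=29: acc |= 29<<0 -> acc=29 shift=7
  byte[10]=0x39 cont=0 payload=0x39=57: acc |= 57<<7 -> acc=7325 shift=14 [end]
Varint 4: bytes[9:11] = 9D 39 -> value 7325 (2 byte(s))
  byte[11]=0x82 cont=1 payload=0x02=2: acc |= 2<<0 -> acc=2 shift=7
  byte[12]=0x1A cont=0 payload=0x1A=26: acc |= 26<<7 -> acc=3330 shift=14 [end]
Varint 5: bytes[11:13] = 82 1A -> value 3330 (2 byte(s))

Answer: 11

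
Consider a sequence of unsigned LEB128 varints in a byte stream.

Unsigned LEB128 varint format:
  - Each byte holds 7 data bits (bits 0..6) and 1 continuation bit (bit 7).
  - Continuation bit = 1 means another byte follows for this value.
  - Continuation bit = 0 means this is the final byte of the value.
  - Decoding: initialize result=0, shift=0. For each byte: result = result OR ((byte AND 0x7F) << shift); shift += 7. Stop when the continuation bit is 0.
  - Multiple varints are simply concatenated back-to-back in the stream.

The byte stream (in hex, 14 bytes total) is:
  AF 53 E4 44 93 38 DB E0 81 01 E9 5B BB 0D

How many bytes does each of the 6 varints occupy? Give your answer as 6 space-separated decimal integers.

  byte[0]=0xAF cont=1 payload=0x2F=47: acc |= 47<<0 -> acc=47 shift=7
  byte[1]=0x53 cont=0 payload=0x53=83: acc |= 83<<7 -> acc=10671 shift=14 [end]
Varint 1: bytes[0:2] = AF 53 -> value 10671 (2 byte(s))
  byte[2]=0xE4 cont=1 payload=0x64=100: acc |= 100<<0 -> acc=100 shift=7
  byte[3]=0x44 cont=0 payload=0x44=68: acc |= 68<<7 -> acc=8804 shift=14 [end]
Varint 2: bytes[2:4] = E4 44 -> value 8804 (2 byte(s))
  byte[4]=0x93 cont=1 payload=0x13=19: acc |= 19<<0 -> acc=19 shift=7
  byte[5]=0x38 cont=0 payload=0x38=56: acc |= 56<<7 -> acc=7187 shift=14 [end]
Varint 3: bytes[4:6] = 93 38 -> value 7187 (2 byte(s))
  byte[6]=0xDB cont=1 payload=0x5B=91: acc |= 91<<0 -> acc=91 shift=7
  byte[7]=0xE0 cont=1 payload=0x60=96: acc |= 96<<7 -> acc=12379 shift=14
  byte[8]=0x81 cont=1 payload=0x01=1: acc |= 1<<14 -> acc=28763 shift=21
  byte[9]=0x01 cont=0 payload=0x01=1: acc |= 1<<21 -> acc=2125915 shift=28 [end]
Varint 4: bytes[6:10] = DB E0 81 01 -> value 2125915 (4 byte(s))
  byte[10]=0xE9 cont=1 payload=0x69=105: acc |= 105<<0 -> acc=105 shift=7
  byte[11]=0x5B cont=0 payload=0x5B=91: acc |= 91<<7 -> acc=11753 shift=14 [end]
Varint 5: bytes[10:12] = E9 5B -> value 11753 (2 byte(s))
  byte[12]=0xBB cont=1 payload=0x3B=59: acc |= 59<<0 -> acc=59 shift=7
  byte[13]=0x0D cont=0 payload=0x0D=13: acc |= 13<<7 -> acc=1723 shift=14 [end]
Varint 6: bytes[12:14] = BB 0D -> value 1723 (2 byte(s))

Answer: 2 2 2 4 2 2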